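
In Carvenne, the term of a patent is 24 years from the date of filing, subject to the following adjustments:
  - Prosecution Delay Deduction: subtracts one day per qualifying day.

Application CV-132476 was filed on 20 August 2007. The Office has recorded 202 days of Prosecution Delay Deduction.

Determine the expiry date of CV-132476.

Base term: filing date + 24 years → 20 August 2031.
Prosecution Delay Deduction: −202 days → 30 January 2031.

January 30, 2031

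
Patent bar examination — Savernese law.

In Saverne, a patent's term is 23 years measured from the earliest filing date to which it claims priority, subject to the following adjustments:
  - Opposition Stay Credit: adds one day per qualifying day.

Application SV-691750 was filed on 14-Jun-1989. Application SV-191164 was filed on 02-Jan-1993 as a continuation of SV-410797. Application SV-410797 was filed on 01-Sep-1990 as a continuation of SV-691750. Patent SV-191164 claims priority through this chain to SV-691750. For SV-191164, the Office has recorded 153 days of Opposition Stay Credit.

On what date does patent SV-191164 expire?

November 14, 2012

Earliest priority filing: 14 June 1989.
Base term: 14 June 1989 + 23 years → 14 June 2012.
Opposition Stay Credit: +153 days → 14 November 2012.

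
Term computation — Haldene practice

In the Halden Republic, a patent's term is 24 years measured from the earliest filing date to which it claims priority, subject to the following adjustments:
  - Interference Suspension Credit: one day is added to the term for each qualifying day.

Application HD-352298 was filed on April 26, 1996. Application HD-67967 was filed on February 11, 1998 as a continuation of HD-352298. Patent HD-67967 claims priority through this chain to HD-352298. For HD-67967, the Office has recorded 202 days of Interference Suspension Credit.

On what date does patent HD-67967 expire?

November 14, 2020

Earliest priority filing: 26 April 1996.
Base term: 26 April 1996 + 24 years → 26 April 2020.
Interference Suspension Credit: +202 days → 14 November 2020.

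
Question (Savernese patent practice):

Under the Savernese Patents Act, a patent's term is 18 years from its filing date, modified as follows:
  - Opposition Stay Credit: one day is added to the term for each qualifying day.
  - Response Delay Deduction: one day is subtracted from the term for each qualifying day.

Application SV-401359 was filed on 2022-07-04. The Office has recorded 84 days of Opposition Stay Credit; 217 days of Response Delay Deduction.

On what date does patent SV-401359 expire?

2040-02-22

Base term: filing date + 18 years → 4 July 2040.
Opposition Stay Credit: +84 days → 26 September 2040.
Response Delay Deduction: −217 days → 22 February 2040.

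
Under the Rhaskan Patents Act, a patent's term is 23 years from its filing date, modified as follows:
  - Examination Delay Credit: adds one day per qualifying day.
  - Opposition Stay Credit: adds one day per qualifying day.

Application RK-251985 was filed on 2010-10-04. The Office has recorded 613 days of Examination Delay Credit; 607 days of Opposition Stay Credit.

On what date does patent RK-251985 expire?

February 5, 2037

Base term: filing date + 23 years → 4 October 2033.
Examination Delay Credit: +613 days → 9 June 2035.
Opposition Stay Credit: +607 days → 5 February 2037.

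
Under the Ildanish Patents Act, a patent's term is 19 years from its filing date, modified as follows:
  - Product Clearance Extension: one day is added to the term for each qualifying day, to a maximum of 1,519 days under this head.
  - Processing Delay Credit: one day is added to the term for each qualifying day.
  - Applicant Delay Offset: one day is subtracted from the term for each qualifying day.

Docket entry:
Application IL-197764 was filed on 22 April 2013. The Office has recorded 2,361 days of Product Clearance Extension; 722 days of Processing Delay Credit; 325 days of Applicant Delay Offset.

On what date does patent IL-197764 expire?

2037-07-21

Base term: filing date + 19 years → 22 April 2032.
Product Clearance Extension: 2361 days claimed exceeds the 1519-day cap, so +1519 days → 19 June 2036.
Processing Delay Credit: +722 days → 11 June 2038.
Applicant Delay Offset: −325 days → 21 July 2037.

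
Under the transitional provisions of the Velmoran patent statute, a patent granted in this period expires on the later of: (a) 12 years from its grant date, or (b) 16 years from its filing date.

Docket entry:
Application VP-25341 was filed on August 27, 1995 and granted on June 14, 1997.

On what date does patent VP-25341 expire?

(a) grant + 12 years → 14 June 2009.
(b) filing + 16 years → 27 August 2011.
Later of the two: 27 August 2011.

2011-08-27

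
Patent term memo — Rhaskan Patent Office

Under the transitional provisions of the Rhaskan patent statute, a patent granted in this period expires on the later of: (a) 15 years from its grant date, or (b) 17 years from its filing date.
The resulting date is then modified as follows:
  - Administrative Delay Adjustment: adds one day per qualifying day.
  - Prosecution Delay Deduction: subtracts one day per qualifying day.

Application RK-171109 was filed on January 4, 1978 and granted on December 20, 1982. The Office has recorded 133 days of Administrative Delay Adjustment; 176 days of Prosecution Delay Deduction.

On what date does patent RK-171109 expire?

November 7, 1997

(a) grant + 15 years → 20 December 1997.
(b) filing + 17 years → 4 January 1995.
Later of the two: 20 December 1997.
Administrative Delay Adjustment: +133 days → 2 May 1998.
Prosecution Delay Deduction: −176 days → 7 November 1997.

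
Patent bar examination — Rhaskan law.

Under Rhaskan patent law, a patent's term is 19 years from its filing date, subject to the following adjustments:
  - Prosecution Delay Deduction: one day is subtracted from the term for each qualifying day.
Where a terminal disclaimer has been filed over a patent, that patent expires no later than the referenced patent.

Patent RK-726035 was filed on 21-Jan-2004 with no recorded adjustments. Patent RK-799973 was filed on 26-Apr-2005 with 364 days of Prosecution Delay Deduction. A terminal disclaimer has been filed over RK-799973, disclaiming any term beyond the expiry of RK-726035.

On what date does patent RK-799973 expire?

2023-01-21

Natural term of RK-799973:
  Base: filing + 19 years → 26 April 2024.
  Prosecution Delay Deduction: −364 days → 28 April 2023.
Expiry of referenced patent RK-726035:
  Base: filing + 19 years → 21 January 2023.
Terminal disclaimer: RK-799973 expires on the earlier of 28 April 2023 and 21 January 2023.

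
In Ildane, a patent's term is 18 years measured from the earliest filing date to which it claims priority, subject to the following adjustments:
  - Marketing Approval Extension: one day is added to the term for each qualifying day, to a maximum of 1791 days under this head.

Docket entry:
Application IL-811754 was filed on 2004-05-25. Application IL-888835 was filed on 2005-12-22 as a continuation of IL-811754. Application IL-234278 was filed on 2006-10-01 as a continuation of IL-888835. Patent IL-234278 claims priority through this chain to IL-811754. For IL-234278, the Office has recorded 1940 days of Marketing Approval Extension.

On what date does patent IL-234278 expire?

2027-04-20

Earliest priority filing: 25 May 2004.
Base term: 25 May 2004 + 18 years → 25 May 2022.
Marketing Approval Extension: 1940 days claimed exceeds the 1791-day cap, so +1791 days → 20 April 2027.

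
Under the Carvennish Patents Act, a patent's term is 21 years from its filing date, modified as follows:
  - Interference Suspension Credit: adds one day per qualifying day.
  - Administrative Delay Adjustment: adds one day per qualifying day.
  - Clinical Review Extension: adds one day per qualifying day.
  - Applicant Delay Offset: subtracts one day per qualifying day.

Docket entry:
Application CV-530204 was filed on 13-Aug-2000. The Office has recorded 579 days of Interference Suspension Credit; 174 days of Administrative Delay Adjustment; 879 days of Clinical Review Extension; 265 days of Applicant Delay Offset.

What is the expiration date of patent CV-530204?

2025-05-11

Base term: filing date + 21 years → 13 August 2021.
Interference Suspension Credit: +579 days → 15 March 2023.
Administrative Delay Adjustment: +174 days → 5 September 2023.
Clinical Review Extension: +879 days → 31 January 2026.
Applicant Delay Offset: −265 days → 11 May 2025.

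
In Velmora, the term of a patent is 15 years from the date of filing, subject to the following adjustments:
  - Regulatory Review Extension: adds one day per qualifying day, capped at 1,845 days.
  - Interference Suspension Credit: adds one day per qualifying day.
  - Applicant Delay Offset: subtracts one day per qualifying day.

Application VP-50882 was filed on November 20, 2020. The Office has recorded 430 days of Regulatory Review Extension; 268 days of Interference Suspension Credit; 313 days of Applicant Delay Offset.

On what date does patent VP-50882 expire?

2036-12-09

Base term: filing date + 15 years → 20 November 2035.
Regulatory Review Extension: 430 days (within the 1845-day cap) → +430 days → 23 January 2037.
Interference Suspension Credit: +268 days → 18 October 2037.
Applicant Delay Offset: −313 days → 9 December 2036.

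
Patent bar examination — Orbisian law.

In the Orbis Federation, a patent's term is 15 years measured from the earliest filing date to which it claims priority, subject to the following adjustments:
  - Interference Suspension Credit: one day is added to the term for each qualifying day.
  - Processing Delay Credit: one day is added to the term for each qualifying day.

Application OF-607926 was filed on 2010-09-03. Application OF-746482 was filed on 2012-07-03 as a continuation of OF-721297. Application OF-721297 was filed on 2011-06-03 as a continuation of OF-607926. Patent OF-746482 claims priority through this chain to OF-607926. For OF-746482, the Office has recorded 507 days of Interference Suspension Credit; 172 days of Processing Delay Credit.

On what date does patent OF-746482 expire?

2027-07-14

Earliest priority filing: 3 September 2010.
Base term: 3 September 2010 + 15 years → 3 September 2025.
Interference Suspension Credit: +507 days → 23 January 2027.
Processing Delay Credit: +172 days → 14 July 2027.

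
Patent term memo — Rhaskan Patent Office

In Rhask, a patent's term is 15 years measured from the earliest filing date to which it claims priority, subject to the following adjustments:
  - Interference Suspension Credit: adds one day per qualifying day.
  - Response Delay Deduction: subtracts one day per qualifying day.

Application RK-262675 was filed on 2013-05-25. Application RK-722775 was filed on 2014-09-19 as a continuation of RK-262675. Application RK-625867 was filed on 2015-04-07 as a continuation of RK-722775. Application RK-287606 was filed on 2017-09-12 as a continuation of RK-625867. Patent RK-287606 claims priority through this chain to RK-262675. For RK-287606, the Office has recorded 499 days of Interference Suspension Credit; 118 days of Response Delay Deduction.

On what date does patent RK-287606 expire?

Earliest priority filing: 25 May 2013.
Base term: 25 May 2013 + 15 years → 25 May 2028.
Interference Suspension Credit: +499 days → 6 October 2029.
Response Delay Deduction: −118 days → 10 June 2029.

2029-06-10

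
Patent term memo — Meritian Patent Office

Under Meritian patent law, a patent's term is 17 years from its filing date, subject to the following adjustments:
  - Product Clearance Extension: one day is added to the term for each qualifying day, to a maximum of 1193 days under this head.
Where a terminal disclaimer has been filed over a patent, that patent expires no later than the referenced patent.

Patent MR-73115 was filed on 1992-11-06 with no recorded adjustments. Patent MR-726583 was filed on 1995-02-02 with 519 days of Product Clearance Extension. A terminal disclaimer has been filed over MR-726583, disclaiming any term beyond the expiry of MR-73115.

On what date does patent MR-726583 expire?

Natural term of MR-726583:
  Base: filing + 17 years → 2 February 2012.
  Product Clearance Extension: 519 days (within the 1193-day cap) → +519 days → 5 July 2013.
Expiry of referenced patent MR-73115:
  Base: filing + 17 years → 6 November 2009.
Terminal disclaimer: MR-726583 expires on the earlier of 5 July 2013 and 6 November 2009.

November 6, 2009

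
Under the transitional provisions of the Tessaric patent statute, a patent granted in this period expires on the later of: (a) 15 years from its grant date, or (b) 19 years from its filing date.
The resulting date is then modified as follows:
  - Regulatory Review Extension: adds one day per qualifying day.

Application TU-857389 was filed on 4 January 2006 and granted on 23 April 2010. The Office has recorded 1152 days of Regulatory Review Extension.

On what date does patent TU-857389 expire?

(a) grant + 15 years → 23 April 2025.
(b) filing + 19 years → 4 January 2025.
Later of the two: 23 April 2025.
Regulatory Review Extension: +1152 days → 18 June 2028.

June 18, 2028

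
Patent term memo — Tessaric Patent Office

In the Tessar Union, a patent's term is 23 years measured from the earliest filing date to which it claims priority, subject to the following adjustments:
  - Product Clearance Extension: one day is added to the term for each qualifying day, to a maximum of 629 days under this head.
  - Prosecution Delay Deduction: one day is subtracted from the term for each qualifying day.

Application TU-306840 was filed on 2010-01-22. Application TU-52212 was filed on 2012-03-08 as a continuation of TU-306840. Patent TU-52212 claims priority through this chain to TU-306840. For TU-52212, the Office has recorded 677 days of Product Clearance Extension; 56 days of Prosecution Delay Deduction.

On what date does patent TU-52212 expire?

Earliest priority filing: 22 January 2010.
Base term: 22 January 2010 + 23 years → 22 January 2033.
Product Clearance Extension: 677 days claimed exceeds the 629-day cap, so +629 days → 13 October 2034.
Prosecution Delay Deduction: −56 days → 18 August 2034.

August 18, 2034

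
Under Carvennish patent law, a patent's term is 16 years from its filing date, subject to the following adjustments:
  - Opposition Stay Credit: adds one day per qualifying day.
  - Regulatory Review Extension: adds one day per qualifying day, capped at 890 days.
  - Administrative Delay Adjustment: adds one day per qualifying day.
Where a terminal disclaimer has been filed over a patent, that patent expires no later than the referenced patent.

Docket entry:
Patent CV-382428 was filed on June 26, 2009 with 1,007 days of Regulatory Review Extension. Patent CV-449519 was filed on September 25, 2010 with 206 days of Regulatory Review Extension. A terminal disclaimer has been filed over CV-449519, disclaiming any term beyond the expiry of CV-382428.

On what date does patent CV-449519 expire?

2027-04-19

Natural term of CV-449519:
  Base: filing + 16 years → 25 September 2026.
  Regulatory Review Extension: 206 days (within the 890-day cap) → +206 days → 19 April 2027.
Expiry of referenced patent CV-382428:
  Base: filing + 16 years → 26 June 2025.
  Regulatory Review Extension: 1007 days claimed exceeds the 890-day cap, so +890 days → 3 December 2027.
Terminal disclaimer: CV-449519 expires on the earlier of 19 April 2027 and 3 December 2027.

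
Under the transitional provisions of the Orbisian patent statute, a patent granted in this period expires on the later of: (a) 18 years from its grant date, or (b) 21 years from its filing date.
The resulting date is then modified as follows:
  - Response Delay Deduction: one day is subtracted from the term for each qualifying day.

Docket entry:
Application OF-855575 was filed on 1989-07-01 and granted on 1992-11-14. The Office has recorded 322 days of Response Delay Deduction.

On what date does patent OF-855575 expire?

(a) grant + 18 years → 14 November 2010.
(b) filing + 21 years → 1 July 2010.
Later of the two: 14 November 2010.
Response Delay Deduction: −322 days → 27 December 2009.

December 27, 2009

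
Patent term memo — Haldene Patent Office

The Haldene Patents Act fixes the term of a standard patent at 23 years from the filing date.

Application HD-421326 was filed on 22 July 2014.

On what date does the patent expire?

July 22, 2037

Filing date + 23 years → 22 July 2037.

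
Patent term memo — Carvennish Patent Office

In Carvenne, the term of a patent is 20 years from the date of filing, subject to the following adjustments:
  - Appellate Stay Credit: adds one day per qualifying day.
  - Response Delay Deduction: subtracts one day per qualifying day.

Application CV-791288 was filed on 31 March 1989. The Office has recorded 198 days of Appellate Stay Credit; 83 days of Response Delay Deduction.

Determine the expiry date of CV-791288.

Base term: filing date + 20 years → 31 March 2009.
Appellate Stay Credit: +198 days → 15 October 2009.
Response Delay Deduction: −83 days → 24 July 2009.

2009-07-24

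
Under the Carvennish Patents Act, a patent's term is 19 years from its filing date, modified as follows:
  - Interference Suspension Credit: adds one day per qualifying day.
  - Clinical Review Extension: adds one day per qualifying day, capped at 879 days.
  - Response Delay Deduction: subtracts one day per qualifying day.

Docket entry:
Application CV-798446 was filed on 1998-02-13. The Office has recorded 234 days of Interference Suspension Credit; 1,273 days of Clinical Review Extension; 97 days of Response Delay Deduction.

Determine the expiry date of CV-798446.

2019-11-26

Base term: filing date + 19 years → 13 February 2017.
Interference Suspension Credit: +234 days → 5 October 2017.
Clinical Review Extension: 1273 days claimed exceeds the 879-day cap, so +879 days → 2 March 2020.
Response Delay Deduction: −97 days → 26 November 2019.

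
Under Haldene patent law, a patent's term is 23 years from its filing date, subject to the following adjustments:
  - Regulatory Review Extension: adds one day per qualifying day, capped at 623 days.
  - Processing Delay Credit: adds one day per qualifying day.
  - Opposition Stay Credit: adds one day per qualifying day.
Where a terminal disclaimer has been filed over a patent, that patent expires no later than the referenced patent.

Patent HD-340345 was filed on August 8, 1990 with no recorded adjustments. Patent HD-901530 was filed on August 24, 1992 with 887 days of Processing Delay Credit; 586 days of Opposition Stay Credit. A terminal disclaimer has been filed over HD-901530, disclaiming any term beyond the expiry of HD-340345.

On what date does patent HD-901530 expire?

Natural term of HD-901530:
  Base: filing + 23 years → 24 August 2015.
  Processing Delay Credit: +887 days → 27 January 2018.
  Opposition Stay Credit: +586 days → 5 September 2019.
Expiry of referenced patent HD-340345:
  Base: filing + 23 years → 8 August 2013.
Terminal disclaimer: HD-901530 expires on the earlier of 5 September 2019 and 8 August 2013.

August 8, 2013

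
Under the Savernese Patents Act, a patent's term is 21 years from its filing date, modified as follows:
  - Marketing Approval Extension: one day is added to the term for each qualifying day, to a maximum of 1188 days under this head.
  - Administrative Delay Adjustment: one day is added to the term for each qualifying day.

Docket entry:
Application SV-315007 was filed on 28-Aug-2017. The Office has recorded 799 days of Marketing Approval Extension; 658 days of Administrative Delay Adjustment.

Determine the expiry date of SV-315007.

Base term: filing date + 21 years → 28 August 2038.
Marketing Approval Extension: 799 days (within the 1188-day cap) → +799 days → 4 November 2040.
Administrative Delay Adjustment: +658 days → 24 August 2042.

August 24, 2042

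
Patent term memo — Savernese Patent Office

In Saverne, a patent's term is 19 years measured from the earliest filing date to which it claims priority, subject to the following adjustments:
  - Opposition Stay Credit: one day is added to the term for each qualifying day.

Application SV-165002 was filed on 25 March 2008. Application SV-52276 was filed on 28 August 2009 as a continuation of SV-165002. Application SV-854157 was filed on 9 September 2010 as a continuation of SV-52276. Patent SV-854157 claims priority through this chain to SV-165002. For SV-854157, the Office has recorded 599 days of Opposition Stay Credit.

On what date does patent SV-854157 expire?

November 13, 2028

Earliest priority filing: 25 March 2008.
Base term: 25 March 2008 + 19 years → 25 March 2027.
Opposition Stay Credit: +599 days → 13 November 2028.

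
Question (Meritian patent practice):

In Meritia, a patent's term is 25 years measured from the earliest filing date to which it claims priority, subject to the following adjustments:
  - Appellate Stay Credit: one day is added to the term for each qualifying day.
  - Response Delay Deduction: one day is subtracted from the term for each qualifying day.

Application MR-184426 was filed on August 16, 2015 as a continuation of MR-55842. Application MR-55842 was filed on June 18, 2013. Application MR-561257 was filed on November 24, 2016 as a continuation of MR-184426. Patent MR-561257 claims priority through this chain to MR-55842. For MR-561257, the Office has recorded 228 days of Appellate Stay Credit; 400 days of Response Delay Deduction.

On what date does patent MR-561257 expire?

Earliest priority filing: 18 June 2013.
Base term: 18 June 2013 + 25 years → 18 June 2038.
Appellate Stay Credit: +228 days → 1 February 2039.
Response Delay Deduction: −400 days → 28 December 2037.

2037-12-28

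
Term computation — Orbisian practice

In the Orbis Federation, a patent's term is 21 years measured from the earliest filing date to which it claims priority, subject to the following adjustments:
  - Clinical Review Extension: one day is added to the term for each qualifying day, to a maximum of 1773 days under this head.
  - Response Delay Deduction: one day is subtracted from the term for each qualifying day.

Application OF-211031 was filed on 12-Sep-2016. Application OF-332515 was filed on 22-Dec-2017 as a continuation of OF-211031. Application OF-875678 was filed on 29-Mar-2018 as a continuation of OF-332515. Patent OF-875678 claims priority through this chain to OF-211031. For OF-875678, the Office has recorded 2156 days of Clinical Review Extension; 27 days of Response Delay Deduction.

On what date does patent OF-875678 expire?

June 24, 2042

Earliest priority filing: 12 September 2016.
Base term: 12 September 2016 + 21 years → 12 September 2037.
Clinical Review Extension: 2156 days claimed exceeds the 1773-day cap, so +1773 days → 21 July 2042.
Response Delay Deduction: −27 days → 24 June 2042.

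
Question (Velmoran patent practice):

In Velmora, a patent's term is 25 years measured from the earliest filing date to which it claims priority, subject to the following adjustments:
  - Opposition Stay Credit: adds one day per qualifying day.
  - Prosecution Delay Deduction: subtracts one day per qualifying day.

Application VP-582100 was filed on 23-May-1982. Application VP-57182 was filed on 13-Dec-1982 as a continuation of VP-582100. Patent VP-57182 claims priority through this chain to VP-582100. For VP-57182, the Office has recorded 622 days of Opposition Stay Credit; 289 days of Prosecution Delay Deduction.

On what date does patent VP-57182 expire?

Earliest priority filing: 23 May 1982.
Base term: 23 May 1982 + 25 years → 23 May 2007.
Opposition Stay Credit: +622 days → 3 February 2009.
Prosecution Delay Deduction: −289 days → 20 April 2008.

2008-04-20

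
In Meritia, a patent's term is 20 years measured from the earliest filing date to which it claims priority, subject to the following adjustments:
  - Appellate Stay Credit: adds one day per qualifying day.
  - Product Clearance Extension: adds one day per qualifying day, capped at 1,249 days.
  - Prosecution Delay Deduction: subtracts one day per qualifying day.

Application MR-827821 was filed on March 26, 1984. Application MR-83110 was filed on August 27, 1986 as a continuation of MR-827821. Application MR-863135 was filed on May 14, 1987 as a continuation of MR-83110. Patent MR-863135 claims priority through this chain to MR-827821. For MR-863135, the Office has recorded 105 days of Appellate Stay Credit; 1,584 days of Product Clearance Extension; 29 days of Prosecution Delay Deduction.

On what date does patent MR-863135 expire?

2007-11-11

Earliest priority filing: 26 March 1984.
Base term: 26 March 1984 + 20 years → 26 March 2004.
Appellate Stay Credit: +105 days → 9 July 2004.
Product Clearance Extension: 1584 days claimed exceeds the 1249-day cap, so +1249 days → 10 December 2007.
Prosecution Delay Deduction: −29 days → 11 November 2007.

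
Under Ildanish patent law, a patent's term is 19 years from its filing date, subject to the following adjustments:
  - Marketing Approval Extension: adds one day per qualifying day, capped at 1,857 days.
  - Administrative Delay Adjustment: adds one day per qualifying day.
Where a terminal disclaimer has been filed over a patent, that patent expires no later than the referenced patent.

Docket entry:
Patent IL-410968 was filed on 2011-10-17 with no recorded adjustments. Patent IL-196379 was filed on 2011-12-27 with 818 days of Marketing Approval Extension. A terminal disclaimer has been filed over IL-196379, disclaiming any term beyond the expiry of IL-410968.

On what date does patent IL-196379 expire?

2030-10-17

Natural term of IL-196379:
  Base: filing + 19 years → 27 December 2030.
  Marketing Approval Extension: 818 days (within the 1857-day cap) → +818 days → 24 March 2033.
Expiry of referenced patent IL-410968:
  Base: filing + 19 years → 17 October 2030.
Terminal disclaimer: IL-196379 expires on the earlier of 24 March 2033 and 17 October 2030.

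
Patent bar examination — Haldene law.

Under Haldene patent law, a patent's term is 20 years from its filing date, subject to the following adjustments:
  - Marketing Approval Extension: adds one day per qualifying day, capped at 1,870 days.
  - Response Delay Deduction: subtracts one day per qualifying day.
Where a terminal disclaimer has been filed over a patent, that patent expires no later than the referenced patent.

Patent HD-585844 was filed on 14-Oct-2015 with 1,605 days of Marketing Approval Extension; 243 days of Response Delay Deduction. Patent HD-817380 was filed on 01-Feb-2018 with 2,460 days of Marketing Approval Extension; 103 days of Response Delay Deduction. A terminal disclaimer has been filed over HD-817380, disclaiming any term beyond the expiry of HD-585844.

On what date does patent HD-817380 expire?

Natural term of HD-817380:
  Base: filing + 20 years → 1 February 2038.
  Marketing Approval Extension: 2460 days claimed exceeds the 1870-day cap, so +1870 days → 17 March 2043.
  Response Delay Deduction: −103 days → 4 December 2042.
Expiry of referenced patent HD-585844:
  Base: filing + 20 years → 14 October 2035.
  Marketing Approval Extension: 1605 days (within the 1870-day cap) → +1605 days → 6 March 2040.
  Response Delay Deduction: −243 days → 7 July 2039.
Terminal disclaimer: HD-817380 expires on the earlier of 4 December 2042 and 7 July 2039.

July 7, 2039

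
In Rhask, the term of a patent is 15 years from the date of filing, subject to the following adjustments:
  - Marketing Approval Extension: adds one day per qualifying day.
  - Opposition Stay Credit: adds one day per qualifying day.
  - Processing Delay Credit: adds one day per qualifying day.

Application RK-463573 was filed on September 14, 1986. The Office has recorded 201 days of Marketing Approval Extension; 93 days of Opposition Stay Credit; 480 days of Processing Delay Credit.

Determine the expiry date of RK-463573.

Base term: filing date + 15 years → 14 September 2001.
Marketing Approval Extension: +201 days → 3 April 2002.
Opposition Stay Credit: +93 days → 5 July 2002.
Processing Delay Credit: +480 days → 28 October 2003.

October 28, 2003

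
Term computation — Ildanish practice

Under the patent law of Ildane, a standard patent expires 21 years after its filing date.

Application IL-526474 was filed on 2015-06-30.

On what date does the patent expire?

Filing date + 21 years → 30 June 2036.

2036-06-30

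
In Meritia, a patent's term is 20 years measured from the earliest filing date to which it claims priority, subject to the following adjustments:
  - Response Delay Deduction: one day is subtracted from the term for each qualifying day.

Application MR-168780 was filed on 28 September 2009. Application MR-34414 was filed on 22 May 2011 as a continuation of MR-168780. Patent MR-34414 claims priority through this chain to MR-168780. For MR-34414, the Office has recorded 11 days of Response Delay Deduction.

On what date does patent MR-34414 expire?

Earliest priority filing: 28 September 2009.
Base term: 28 September 2009 + 20 years → 28 September 2029.
Response Delay Deduction: −11 days → 17 September 2029.

September 17, 2029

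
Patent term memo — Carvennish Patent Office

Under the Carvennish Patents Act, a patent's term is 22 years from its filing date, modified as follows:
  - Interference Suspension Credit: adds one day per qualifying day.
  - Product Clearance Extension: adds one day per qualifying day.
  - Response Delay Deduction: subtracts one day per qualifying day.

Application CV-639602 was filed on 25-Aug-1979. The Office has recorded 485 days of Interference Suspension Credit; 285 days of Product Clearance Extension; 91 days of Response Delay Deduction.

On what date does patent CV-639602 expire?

Base term: filing date + 22 years → 25 August 2001.
Interference Suspension Credit: +485 days → 23 December 2002.
Product Clearance Extension: +285 days → 4 October 2003.
Response Delay Deduction: −91 days → 5 July 2003.

July 5, 2003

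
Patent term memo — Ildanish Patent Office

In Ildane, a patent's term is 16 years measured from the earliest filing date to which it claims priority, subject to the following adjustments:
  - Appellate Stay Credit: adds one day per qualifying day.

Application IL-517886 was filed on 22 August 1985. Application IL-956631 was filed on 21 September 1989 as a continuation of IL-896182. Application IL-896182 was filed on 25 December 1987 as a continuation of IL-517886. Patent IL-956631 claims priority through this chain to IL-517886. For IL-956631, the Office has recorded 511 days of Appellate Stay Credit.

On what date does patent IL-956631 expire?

2003-01-15

Earliest priority filing: 22 August 1985.
Base term: 22 August 1985 + 16 years → 22 August 2001.
Appellate Stay Credit: +511 days → 15 January 2003.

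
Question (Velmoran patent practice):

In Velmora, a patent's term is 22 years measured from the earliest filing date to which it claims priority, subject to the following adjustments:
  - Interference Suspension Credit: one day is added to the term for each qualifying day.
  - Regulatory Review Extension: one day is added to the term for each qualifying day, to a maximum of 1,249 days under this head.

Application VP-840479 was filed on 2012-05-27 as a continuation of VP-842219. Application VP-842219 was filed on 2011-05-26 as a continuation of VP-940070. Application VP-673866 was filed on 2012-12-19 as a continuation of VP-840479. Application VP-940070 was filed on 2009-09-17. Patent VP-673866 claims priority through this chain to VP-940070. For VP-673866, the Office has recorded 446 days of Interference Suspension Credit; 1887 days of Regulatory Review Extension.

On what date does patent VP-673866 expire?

Earliest priority filing: 17 September 2009.
Base term: 17 September 2009 + 22 years → 17 September 2031.
Interference Suspension Credit: +446 days → 6 December 2032.
Regulatory Review Extension: 1887 days claimed exceeds the 1249-day cap, so +1249 days → 8 May 2036.

2036-05-08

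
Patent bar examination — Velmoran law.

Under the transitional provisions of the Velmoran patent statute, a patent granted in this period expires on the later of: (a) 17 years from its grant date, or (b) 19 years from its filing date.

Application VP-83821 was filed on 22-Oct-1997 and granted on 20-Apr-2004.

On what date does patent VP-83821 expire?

(a) grant + 17 years → 20 April 2021.
(b) filing + 19 years → 22 October 2016.
Later of the two: 20 April 2021.

April 20, 2021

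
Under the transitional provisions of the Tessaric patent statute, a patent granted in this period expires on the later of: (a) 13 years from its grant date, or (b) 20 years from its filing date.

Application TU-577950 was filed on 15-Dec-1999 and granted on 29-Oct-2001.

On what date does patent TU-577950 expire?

(a) grant + 13 years → 29 October 2014.
(b) filing + 20 years → 15 December 2019.
Later of the two: 15 December 2019.

2019-12-15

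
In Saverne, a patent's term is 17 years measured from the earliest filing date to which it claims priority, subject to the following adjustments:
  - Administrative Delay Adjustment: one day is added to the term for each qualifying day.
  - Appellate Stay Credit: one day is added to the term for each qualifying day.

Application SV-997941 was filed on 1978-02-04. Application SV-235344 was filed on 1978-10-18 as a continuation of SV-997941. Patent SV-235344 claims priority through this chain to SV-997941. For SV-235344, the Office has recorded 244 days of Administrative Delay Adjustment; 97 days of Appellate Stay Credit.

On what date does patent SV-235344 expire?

1996-01-11

Earliest priority filing: 4 February 1978.
Base term: 4 February 1978 + 17 years → 4 February 1995.
Administrative Delay Adjustment: +244 days → 6 October 1995.
Appellate Stay Credit: +97 days → 11 January 1996.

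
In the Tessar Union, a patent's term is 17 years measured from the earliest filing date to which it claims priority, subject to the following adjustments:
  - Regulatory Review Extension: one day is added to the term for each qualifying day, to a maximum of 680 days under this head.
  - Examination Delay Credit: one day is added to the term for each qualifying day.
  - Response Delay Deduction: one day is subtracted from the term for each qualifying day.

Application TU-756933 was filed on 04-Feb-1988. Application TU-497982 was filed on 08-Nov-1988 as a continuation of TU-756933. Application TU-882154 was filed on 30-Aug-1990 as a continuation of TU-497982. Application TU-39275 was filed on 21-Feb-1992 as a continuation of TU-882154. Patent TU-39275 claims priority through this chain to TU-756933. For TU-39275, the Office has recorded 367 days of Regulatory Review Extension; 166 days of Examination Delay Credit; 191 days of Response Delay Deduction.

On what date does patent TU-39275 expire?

Earliest priority filing: 4 February 1988.
Base term: 4 February 1988 + 17 years → 4 February 2005.
Regulatory Review Extension: 367 days (within the 680-day cap) → +367 days → 6 February 2006.
Examination Delay Credit: +166 days → 22 July 2006.
Response Delay Deduction: −191 days → 12 January 2006.

January 12, 2006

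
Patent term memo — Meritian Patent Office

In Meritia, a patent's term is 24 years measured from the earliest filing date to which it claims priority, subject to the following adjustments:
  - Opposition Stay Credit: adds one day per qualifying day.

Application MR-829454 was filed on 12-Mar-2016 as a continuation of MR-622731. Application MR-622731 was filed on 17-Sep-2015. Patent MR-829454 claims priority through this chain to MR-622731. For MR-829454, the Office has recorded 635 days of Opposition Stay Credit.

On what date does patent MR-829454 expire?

Earliest priority filing: 17 September 2015.
Base term: 17 September 2015 + 24 years → 17 September 2039.
Opposition Stay Credit: +635 days → 13 June 2041.

June 13, 2041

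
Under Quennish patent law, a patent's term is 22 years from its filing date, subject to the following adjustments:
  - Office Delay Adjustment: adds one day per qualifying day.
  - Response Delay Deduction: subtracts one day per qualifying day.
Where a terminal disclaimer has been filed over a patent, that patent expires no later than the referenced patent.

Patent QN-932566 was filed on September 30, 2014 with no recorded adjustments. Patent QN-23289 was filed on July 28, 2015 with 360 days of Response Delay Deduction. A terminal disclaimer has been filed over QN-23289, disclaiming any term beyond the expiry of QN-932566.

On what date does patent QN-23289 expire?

Natural term of QN-23289:
  Base: filing + 22 years → 28 July 2037.
  Response Delay Deduction: −360 days → 2 August 2036.
Expiry of referenced patent QN-932566:
  Base: filing + 22 years → 30 September 2036.
Terminal disclaimer: QN-23289 expires on the earlier of 2 August 2036 and 30 September 2036.

August 2, 2036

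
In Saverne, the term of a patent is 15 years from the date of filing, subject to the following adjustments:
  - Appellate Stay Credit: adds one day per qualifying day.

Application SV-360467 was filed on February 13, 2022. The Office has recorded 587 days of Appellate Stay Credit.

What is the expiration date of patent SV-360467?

2038-09-23

Base term: filing date + 15 years → 13 February 2037.
Appellate Stay Credit: +587 days → 23 September 2038.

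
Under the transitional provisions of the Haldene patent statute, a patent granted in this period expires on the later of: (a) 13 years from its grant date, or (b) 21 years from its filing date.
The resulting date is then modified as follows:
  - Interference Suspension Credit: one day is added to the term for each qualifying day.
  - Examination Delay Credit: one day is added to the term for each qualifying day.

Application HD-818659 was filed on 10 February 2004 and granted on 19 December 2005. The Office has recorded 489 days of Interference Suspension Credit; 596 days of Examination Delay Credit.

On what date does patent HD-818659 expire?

(a) grant + 13 years → 19 December 2018.
(b) filing + 21 years → 10 February 2025.
Later of the two: 10 February 2025.
Interference Suspension Credit: +489 days → 14 June 2026.
Examination Delay Credit: +596 days → 31 January 2028.

2028-01-31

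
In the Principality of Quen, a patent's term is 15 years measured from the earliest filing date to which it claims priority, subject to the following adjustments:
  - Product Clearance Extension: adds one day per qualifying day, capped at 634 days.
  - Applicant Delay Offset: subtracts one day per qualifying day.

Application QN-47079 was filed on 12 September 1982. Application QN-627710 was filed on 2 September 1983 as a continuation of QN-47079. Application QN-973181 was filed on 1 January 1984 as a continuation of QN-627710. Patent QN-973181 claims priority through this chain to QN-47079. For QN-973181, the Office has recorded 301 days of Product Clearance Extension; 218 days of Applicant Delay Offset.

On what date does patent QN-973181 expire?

Earliest priority filing: 12 September 1982.
Base term: 12 September 1982 + 15 years → 12 September 1997.
Product Clearance Extension: 301 days (within the 634-day cap) → +301 days → 10 July 1998.
Applicant Delay Offset: −218 days → 4 December 1997.

December 4, 1997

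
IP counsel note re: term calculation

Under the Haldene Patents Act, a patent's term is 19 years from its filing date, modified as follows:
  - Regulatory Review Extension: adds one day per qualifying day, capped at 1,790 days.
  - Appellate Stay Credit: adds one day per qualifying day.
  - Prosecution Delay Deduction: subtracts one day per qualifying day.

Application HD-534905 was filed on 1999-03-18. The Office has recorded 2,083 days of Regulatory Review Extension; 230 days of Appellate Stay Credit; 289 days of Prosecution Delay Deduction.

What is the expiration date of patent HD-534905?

2022-12-13

Base term: filing date + 19 years → 18 March 2018.
Regulatory Review Extension: 2083 days claimed exceeds the 1790-day cap, so +1790 days → 10 February 2023.
Appellate Stay Credit: +230 days → 28 September 2023.
Prosecution Delay Deduction: −289 days → 13 December 2022.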